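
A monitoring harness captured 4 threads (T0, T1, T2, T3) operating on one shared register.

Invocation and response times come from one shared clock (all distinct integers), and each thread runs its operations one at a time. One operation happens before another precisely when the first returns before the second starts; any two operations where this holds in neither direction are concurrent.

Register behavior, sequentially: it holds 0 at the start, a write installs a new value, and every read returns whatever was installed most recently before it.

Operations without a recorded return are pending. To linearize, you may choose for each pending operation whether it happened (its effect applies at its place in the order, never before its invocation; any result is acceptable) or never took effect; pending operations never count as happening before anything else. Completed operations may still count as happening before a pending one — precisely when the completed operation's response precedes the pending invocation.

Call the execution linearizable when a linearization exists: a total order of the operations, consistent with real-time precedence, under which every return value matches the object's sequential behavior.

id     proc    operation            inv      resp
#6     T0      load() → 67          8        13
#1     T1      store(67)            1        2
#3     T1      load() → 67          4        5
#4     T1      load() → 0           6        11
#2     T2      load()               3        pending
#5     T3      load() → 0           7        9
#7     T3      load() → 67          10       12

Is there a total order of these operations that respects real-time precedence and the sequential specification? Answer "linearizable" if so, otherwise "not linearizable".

through event 8 a valid linearization exists; event 9 (#5 responding at time 9) ends that
exactly one order of the 3 completed ops respects real time; the register replay fails
include/drop combinations of the 3 pending operations (#2, #4, #6) were all tried; none helps
sample order #1, #3, #5 (pending dropped) stalls at step 3 — #5 load() → 0 has no legal effect

not linearizable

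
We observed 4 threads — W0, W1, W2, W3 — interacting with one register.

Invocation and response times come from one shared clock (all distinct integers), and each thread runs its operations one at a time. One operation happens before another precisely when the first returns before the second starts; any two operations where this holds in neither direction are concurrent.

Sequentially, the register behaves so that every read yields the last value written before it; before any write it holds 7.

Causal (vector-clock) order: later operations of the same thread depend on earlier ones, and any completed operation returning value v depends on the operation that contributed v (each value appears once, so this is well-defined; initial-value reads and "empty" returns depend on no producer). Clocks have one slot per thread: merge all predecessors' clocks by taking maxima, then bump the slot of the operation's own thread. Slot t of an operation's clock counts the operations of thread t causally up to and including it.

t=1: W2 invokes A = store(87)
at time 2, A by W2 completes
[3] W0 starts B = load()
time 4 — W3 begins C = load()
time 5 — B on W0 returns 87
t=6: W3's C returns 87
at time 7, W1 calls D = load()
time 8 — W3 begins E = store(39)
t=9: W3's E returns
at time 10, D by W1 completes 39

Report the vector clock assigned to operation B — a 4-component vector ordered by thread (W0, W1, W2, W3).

no predecessors for A (invoked 1): W2 increments from zero → (0, 0, 1, 0)
merge at C (invoked 4): VC(A)=(0, 0, 1, 0), own-thread bump on W3 → (0, 0, 1, 1)
merge at B (invoked 3): VC(A)=(0, 0, 1, 0), own-thread bump on W0 → (1, 0, 1, 0)
merge at E (invoked 8): VC(C)=(0, 0, 1, 1), own-thread bump on W3 → (0, 0, 1, 2)
merge at D (invoked 7): VC(E)=(0, 0, 1, 2), own-thread bump on W1 → (0, 1, 1, 2)
target: VC(B) = (1, 0, 1, 0)

(1, 0, 1, 0)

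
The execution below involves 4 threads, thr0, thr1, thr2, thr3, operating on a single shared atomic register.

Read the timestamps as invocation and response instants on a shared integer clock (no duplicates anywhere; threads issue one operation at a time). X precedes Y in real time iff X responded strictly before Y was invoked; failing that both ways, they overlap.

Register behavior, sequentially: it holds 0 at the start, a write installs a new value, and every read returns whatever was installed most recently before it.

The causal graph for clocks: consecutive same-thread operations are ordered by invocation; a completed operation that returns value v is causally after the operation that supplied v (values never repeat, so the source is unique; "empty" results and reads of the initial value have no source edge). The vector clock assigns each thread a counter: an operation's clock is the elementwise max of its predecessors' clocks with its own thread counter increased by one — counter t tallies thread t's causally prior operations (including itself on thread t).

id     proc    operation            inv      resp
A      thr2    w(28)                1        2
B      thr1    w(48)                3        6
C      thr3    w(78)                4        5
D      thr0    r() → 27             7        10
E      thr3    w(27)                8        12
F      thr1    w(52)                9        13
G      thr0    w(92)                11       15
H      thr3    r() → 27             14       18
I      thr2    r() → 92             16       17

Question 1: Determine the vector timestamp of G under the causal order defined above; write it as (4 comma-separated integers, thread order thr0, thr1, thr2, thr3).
(2, 0, 0, 2)

VC(C, invoked at 4): no causal predecessors; +1 on thr3 → (0, 0, 0, 1)
VC(A, invoked at 1): no causal predecessors; +1 on thr2 → (0, 0, 1, 0)
VC(B, invoked at 3): no causal predecessors; +1 on thr1 → (0, 1, 0, 0)
VC(E, invoked at 8): max of VC(C)=(0, 0, 0, 1), then +1 on thread thr3 → (0, 0, 0, 2)
VC(F, invoked at 9): max of VC(B)=(0, 1, 0, 0), then +1 on thread thr1 → (0, 2, 0, 0)
VC(H, invoked at 14): max of VC(E)=(0, 0, 0, 2), then +1 on thread thr3 → (0, 0, 0, 3)
VC(D, invoked at 7): max of VC(E)=(0, 0, 0, 2), then +1 on thread thr0 → (1, 0, 0, 2)
VC(G, invoked at 11): max of VC(D)=(1, 0, 0, 2), then +1 on thread thr0 → (2, 0, 0, 2)
VC(I, invoked at 16): max of VC(A)=(0, 0, 1, 0), VC(G)=(2, 0, 0, 2), then +1 on thread thr2 → (2, 0, 2, 2)
target: VC(G) = (2, 0, 0, 2)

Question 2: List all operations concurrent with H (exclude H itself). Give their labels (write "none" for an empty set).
G, I

H spans [14,18]; an op avoiding the whole window 14..18 is ordered, any other is concurrent
A [1,2]: before
B [3,6]: before
C [4,5]: before
D [7,10]: before
E [8,12]: before
F [9,13]: before
G [11,15]: concurrent
I [16,17]: concurrent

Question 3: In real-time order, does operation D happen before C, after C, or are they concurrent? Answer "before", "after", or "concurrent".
after

D spans [7,10], C spans [4,5]
resp(C)=5 < inv(D)=7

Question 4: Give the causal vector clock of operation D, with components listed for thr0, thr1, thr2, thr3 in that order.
(1, 0, 0, 2)

C (invocation 4): nothing precedes it; thr3's component alone gives (0, 0, 0, 1)
A (invocation 1): nothing precedes it; thr2's component alone gives (0, 0, 1, 0)
B (invocation 3): nothing precedes it; thr1's component alone gives (0, 1, 0, 0)
E (invocation 8): componentwise max over VC(C)=(0, 0, 0, 1), +1 at thr3, giving (0, 0, 0, 2)
F (invocation 9): componentwise max over VC(B)=(0, 1, 0, 0), +1 at thr1, giving (0, 2, 0, 0)
H (invocation 14): componentwise max over VC(E)=(0, 0, 0, 2), +1 at thr3, giving (0, 0, 0, 3)
D (invocation 7): componentwise max over VC(E)=(0, 0, 0, 2), +1 at thr0, giving (1, 0, 0, 2)
G (invocation 11): componentwise max over VC(D)=(1, 0, 0, 2), +1 at thr0, giving (2, 0, 0, 2)
I (invocation 16): componentwise max over VC(A)=(0, 0, 1, 0), VC(G)=(2, 0, 0, 2), +1 at thr2, giving (2, 0, 2, 2)
target: VC(D) = (1, 0, 0, 2)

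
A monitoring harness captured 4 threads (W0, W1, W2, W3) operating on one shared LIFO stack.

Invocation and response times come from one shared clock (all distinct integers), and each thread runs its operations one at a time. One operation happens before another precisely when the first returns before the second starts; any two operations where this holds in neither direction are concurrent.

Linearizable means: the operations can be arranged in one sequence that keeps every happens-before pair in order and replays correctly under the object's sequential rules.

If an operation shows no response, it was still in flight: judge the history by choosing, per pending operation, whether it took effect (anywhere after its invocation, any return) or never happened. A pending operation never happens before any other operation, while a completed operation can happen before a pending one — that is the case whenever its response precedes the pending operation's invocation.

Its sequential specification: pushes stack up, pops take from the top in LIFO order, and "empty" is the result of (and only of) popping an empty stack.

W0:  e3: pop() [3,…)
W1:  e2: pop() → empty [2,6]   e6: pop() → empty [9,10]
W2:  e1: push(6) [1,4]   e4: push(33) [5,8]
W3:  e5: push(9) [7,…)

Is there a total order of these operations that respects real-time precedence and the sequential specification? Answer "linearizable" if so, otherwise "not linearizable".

not linearizable

events 1..9 are fine; event 10 — the response of e6 at time 10 — makes the prefix non-linearizable
the 4 completed operations admit 3 real-time orders; each fails the LIFO stack replay
no escape via the 2 pending operations (e3, e5): every completion choice fails
take e1, e2, e4, e6 (pending dropped): step 2 already fails, because e2 pop() → empty cannot occur there
take e1, e4, e2, e6 (pending dropped): step 3 already fails, because e2 pop() → empty cannot occur there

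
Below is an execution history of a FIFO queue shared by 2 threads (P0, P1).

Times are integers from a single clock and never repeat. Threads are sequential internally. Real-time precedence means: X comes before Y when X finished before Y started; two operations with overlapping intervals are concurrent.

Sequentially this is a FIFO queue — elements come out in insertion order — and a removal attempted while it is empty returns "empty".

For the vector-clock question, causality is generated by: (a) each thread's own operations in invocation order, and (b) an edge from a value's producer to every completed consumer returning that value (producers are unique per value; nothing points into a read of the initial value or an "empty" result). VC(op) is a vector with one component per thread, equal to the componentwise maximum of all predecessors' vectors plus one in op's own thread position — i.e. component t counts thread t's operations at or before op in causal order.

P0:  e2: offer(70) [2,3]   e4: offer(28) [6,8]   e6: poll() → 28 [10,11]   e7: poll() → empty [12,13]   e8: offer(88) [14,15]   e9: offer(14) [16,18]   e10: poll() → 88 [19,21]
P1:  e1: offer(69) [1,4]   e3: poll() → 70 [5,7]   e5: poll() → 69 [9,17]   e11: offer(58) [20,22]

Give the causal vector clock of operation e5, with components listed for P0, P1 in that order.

(1, 3)

VC(e1, invoked at 1): no causal predecessors; +1 on P1 → (0, 1)
VC(e2, invoked at 2): no causal predecessors; +1 on P0 → (1, 0)
e4, invoked 6, takes VC(e2)=(1, 0) under max, adds 1 for P0 → (2, 0)
e3, invoked 5, takes VC(e1)=(0, 1), VC(e2)=(1, 0) under max, adds 1 for P1 → (1, 2)
e6, invoked 10, takes VC(e4)=(2, 0) under max, adds 1 for P0 → (3, 0)
e5, invoked 9, takes VC(e1)=(0, 1), VC(e3)=(1, 2) under max, adds 1 for P1 → (1, 3)
e7, invoked 12, takes VC(e6)=(3, 0) under max, adds 1 for P0 → (4, 0)
e11, invoked 20, takes VC(e5)=(1, 3) under max, adds 1 for P1 → (1, 4)
e8, invoked 14, takes VC(e7)=(4, 0) under max, adds 1 for P0 → (5, 0)
e9, invoked 16, takes VC(e8)=(5, 0) under max, adds 1 for P0 → (6, 0)
e10, invoked 19, takes VC(e8)=(5, 0), VC(e9)=(6, 0) under max, adds 1 for P0 → (7, 0)
target: VC(e5) = (1, 3)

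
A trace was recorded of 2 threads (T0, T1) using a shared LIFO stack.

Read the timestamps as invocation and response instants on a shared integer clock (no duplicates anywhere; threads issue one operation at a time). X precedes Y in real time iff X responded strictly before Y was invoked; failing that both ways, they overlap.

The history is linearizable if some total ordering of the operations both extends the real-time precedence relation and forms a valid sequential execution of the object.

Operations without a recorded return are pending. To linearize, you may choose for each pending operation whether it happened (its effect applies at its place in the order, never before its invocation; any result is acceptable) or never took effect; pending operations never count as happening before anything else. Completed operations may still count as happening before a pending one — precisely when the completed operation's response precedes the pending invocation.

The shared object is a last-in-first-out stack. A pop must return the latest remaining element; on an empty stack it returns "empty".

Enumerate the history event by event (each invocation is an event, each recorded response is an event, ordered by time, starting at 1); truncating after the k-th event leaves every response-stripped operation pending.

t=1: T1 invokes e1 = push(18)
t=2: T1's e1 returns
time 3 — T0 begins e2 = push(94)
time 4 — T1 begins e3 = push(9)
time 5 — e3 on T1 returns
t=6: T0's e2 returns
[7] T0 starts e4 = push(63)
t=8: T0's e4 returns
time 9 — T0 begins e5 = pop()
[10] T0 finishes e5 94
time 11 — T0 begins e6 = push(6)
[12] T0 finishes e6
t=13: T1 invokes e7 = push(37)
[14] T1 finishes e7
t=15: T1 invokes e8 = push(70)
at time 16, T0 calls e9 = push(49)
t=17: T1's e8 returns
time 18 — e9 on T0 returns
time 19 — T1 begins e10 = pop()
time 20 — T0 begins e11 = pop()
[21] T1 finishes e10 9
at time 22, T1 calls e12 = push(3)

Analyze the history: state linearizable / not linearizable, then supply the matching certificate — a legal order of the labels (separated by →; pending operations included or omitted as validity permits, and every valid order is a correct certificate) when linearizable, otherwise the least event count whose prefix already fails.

the violation lands at event 10, e5's response at time 10: events 1..9 linearize, events 1..10 do not
checked exhaustively: 2 real-time-consistent orders of 5 completed operations, zero legal LIFO stack replays
take e1, e2, e3, e4, e5: step 5 already fails, because e5 pop() → 94 cannot occur there
take e1, e3, e2, e4, e5: step 5 already fails, because e5 pop() → 94 cannot occur there

not linearizable — minimal violating prefix: 10 events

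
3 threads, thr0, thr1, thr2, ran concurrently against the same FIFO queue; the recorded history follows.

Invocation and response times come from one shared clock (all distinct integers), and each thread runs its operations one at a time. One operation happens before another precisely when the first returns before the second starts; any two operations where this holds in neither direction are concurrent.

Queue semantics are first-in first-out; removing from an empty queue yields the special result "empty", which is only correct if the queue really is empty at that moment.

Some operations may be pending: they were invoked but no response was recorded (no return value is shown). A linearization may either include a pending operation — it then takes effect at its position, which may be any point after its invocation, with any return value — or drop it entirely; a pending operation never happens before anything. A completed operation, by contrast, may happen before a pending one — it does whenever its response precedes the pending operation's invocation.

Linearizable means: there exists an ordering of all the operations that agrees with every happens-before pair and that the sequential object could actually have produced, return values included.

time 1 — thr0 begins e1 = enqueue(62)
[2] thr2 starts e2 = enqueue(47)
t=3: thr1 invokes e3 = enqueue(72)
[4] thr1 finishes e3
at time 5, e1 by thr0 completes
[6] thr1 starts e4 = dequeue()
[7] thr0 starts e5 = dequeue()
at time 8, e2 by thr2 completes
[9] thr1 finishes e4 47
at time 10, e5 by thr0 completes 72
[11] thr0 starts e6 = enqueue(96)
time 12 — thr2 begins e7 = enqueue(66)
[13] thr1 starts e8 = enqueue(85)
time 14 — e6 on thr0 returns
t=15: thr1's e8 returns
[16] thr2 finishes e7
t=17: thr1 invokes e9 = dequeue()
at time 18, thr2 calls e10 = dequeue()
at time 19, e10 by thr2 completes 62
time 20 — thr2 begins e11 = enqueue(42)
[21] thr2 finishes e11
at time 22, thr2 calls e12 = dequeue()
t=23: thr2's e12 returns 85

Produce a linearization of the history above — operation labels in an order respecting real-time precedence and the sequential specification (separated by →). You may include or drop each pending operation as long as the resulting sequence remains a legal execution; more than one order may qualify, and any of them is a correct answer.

e2 → e3 → e1 → e4 → e5 → e6 → e8 → e7 → e10 → e9 → e11 → e12

1. e2 enqueue(47), leaving queue <47>
2. e3 enqueue(72), leaving queue <47,72>
3. e1 enqueue(62), leaving queue <47,72,62>
4. e4 dequeue() → 47, leaving queue <72,62>
5. e5 dequeue() → 72, leaving queue <62>
6. e6 enqueue(96), leaving queue <62,96>
7. e8 enqueue(85), leaving queue <62,96,85>
8. e7 enqueue(66), leaving queue <62,96,85,66>
9. e10 dequeue() → 62, leaving queue <96,85,66>
10. e9 dequeue() (pending, included), leaving queue <85,66>
11. e11 enqueue(42), leaving queue <85,66,42>
12. e12 dequeue() → 85, leaving queue <66,42>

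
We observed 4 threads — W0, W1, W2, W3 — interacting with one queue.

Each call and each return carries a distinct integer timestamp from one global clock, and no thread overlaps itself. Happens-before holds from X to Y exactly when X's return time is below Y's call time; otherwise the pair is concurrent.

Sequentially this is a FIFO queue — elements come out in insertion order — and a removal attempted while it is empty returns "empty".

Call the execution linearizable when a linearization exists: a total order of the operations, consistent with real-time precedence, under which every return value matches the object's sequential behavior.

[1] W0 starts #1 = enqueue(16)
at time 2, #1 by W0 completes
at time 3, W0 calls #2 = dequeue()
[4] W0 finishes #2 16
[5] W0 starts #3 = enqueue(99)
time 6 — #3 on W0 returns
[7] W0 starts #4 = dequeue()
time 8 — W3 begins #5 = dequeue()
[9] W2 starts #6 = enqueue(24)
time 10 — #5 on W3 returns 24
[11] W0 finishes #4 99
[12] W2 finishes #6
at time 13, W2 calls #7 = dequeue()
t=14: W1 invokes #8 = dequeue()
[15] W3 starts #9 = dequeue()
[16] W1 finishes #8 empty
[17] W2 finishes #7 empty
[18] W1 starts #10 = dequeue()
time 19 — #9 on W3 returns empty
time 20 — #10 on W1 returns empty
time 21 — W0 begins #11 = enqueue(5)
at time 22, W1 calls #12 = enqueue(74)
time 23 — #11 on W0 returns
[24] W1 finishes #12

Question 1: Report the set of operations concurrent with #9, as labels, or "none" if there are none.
#9 spans [15,19]: anything still running between times 15 and 19 counts as concurrent
#1 [1,2]: before
#2 [3,4]: before
#3 [5,6]: before
#4 [7,11]: before
#5 [8,10]: before
#6 [9,12]: before
#7 [13,17]: concurrent
#8 [14,16]: concurrent
#10 [18,20]: concurrent
#11 [21,23]: after
#12 [22,24]: after

#10, #7, #8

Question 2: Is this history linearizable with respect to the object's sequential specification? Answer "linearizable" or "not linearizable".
one valid linearization: #1, #2, #3, #4, #6, #5, #7, #8, #9, #10, #11, #12
1. #1 enqueue(16), leaving queue <16>
2. #2 dequeue() → 16, leaving queue <>
3. #3 enqueue(99), leaving queue <99>
4. #4 dequeue() → 99, leaving queue <>
5. #6 enqueue(24), leaving queue <24>
6. #5 dequeue() → 24, leaving queue <>
7. #7 dequeue() → empty, leaving queue <>
8. #8 dequeue() → empty, leaving queue <>
9. #9 dequeue() → empty, leaving queue <>
10. #10 dequeue() → empty, leaving queue <>
11. #11 enqueue(5), leaving queue <5>
12. #12 enqueue(74), leaving queue <5,74>

linearizable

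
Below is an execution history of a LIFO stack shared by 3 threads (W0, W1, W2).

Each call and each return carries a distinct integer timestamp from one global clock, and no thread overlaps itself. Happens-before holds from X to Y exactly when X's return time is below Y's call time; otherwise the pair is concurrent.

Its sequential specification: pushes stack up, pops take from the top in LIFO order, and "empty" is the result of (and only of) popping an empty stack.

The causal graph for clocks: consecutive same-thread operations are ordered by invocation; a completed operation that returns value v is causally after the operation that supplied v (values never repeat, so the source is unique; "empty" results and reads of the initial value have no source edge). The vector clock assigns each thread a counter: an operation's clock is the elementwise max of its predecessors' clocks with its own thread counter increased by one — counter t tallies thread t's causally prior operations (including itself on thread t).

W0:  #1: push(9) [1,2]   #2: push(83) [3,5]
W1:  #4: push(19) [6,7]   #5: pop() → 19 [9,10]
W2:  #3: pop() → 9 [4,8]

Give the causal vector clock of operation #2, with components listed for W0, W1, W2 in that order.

no predecessors for #4 (invoked 6): W1 increments from zero → (0, 1, 0)
no predecessors for #1 (invoked 1): W0 increments from zero → (1, 0, 0)
#5 (invocation 9): componentwise max over VC(#4)=(0, 1, 0), +1 at W1, giving (0, 2, 0)
#3 (invocation 4): componentwise max over VC(#1)=(1, 0, 0), +1 at W2, giving (1, 0, 1)
#2 (invocation 3): componentwise max over VC(#1)=(1, 0, 0), +1 at W0, giving (2, 0, 0)
target: VC(#2) = (2, 0, 0)

(2, 0, 0)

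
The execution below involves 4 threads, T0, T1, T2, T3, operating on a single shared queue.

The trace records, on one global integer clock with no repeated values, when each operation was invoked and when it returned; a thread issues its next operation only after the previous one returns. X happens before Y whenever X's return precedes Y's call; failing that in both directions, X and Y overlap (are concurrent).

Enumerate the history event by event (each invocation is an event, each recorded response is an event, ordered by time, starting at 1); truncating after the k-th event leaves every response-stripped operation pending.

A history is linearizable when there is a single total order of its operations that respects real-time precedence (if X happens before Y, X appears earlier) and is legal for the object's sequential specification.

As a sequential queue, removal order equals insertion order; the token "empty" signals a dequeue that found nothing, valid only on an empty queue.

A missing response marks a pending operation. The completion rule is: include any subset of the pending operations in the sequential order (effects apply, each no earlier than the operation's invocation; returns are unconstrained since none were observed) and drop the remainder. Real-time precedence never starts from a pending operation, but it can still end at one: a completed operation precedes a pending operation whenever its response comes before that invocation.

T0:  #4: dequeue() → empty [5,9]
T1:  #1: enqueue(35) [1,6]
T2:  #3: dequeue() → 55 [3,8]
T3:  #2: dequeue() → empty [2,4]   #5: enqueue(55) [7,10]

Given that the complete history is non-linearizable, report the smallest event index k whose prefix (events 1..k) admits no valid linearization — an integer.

one valid order for events 1..8 is #2, #1, #4, #5, #3:
1. #2 dequeue() → empty, leaving queue <>
2. #1 enqueue(35), leaving queue <35>
3. #4 dequeue() (pending, included), leaving queue <>
4. #5 enqueue(55) (pending, included), leaving queue <55>
5. #3 dequeue() → 55, leaving queue <>
once event 9 joins (#4's response, time 9), exhaustive search finds no witness
every completion of the 1 pending operation (#5) was checked; none linearizes
one such order, #1, #2, #3, #4 (pending dropped), breaks at step 2 where #2 dequeue() → empty is illegal
one such order, #1, #2, #4, #3 (pending dropped), breaks at step 2 where #2 dequeue() → empty is illegal

9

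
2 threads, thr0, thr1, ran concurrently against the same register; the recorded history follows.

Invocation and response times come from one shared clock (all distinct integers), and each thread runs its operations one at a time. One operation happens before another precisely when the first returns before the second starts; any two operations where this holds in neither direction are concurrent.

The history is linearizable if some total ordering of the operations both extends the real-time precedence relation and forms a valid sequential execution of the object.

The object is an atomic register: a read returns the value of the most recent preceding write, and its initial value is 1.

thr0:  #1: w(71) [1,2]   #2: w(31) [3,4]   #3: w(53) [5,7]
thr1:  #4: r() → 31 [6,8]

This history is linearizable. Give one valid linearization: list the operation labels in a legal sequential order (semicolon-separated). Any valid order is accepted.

after step 1 (#1 w(71)): value 71
after step 2 (#2 w(31)): value 31
after step 3 (#4 r() → 31): value 31
after step 4 (#3 w(53)): value 53

#1; #2; #4; #3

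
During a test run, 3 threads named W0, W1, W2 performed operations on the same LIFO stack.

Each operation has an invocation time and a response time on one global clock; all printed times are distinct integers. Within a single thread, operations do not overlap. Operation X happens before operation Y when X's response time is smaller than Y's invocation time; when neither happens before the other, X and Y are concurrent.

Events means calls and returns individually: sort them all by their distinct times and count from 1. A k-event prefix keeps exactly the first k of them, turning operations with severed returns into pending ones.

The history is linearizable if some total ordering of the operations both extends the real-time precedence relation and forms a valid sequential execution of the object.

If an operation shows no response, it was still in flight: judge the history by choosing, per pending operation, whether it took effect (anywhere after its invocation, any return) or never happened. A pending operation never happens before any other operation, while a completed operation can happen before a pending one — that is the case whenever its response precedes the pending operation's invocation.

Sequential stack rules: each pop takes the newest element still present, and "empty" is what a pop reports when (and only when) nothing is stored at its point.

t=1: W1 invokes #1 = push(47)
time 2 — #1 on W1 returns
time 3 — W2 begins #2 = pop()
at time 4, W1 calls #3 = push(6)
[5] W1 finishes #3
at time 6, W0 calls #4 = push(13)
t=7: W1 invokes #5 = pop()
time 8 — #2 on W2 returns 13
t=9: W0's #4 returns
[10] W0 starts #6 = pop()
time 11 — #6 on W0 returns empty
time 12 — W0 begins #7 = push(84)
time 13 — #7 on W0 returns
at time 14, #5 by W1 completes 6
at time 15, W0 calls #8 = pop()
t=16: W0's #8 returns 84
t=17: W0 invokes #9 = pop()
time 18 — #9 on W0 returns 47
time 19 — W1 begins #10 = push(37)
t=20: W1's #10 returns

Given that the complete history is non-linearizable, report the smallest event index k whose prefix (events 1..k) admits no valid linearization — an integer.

events 1..10 are linearizable; a witness order is #1, #3, #4, #2:
step 1: #1 push(47) — stack <47>
step 2: #3 push(6) — stack <47,6>
step 3: #4 push(13) — stack <47,6,13>
step 4: #2 pop() → 13 — stack <47,6>
at event 11 (#6's time-11 response) nothing linearizes any more
no escape via the 1 pending operation (#5): every completion choice fails
take #1, #2, #3, #4, #6 (pending dropped): step 2 already fails, because #2 pop() → 13 cannot occur there
take #1, #3, #2, #4, #6 (pending dropped): step 3 already fails, because #2 pop() → 13 cannot occur there

11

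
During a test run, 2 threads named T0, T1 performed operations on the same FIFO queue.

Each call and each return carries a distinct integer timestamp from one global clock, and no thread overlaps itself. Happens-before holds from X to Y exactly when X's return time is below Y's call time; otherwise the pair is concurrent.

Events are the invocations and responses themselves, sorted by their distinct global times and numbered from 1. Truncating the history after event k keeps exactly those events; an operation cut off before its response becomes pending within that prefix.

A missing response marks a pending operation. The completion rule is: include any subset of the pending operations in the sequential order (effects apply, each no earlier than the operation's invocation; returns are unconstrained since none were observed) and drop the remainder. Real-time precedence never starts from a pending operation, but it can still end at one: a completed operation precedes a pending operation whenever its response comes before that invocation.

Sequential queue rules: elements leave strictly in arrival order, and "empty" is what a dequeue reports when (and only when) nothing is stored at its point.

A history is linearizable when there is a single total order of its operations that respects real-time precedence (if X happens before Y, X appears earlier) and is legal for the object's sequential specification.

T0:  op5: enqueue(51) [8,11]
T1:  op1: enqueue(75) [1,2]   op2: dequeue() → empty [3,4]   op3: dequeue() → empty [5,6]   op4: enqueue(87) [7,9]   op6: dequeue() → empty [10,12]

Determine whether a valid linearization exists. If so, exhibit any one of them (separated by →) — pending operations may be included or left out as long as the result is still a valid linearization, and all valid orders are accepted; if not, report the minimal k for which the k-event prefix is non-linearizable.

through event 3 a valid linearization exists; event 4 (op2 responding at time 4) ends that
exhaustive check: the 2 completed FIFO queue ops admit one real-time order; illegal
for example op1, op2 fails at step 2: op2 dequeue() → empty is not legal there

not linearizable — minimal violating prefix: 4 events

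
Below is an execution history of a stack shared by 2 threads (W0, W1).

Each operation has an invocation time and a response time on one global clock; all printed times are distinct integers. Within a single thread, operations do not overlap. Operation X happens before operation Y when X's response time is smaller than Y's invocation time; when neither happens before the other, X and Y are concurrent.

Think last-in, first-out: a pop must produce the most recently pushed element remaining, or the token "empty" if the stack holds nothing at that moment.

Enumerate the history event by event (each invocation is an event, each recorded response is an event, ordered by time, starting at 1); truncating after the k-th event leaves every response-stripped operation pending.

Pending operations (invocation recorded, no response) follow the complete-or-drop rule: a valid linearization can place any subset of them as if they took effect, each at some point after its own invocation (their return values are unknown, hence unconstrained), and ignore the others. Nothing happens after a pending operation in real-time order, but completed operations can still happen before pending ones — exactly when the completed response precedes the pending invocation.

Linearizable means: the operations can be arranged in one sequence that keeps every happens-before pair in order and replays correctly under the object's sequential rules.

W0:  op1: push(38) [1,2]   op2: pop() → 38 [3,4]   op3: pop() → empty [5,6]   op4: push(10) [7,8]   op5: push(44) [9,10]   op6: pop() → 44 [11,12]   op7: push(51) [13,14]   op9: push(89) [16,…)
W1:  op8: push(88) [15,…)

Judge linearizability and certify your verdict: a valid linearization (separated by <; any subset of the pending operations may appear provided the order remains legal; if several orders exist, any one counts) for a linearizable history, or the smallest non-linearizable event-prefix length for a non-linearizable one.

linearizable — witness: op1 < op2 < op3 < op4 < op5 < op6 < op7

1. op1 push(38), leaving stack <38>
2. op2 pop() → 38, leaving stack <>
3. op3 pop() → empty, leaving stack <>
4. op4 push(10), leaving stack <10>
5. op5 push(44), leaving stack <10,44>
6. op6 pop() → 44, leaving stack <10>
7. op7 push(51), leaving stack <10,51>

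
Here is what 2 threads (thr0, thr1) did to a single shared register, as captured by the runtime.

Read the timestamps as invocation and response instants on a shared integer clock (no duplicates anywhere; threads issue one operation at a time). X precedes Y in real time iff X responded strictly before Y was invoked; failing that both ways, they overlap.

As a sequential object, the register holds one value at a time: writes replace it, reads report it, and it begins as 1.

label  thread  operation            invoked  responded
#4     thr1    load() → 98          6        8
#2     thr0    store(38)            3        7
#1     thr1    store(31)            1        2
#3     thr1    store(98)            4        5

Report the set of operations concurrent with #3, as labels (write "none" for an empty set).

#2

overlap test against #3 [4,5]: concurrent iff the interval meets 4..5
#1 [1,2]: before
#2 [3,7]: concurrent
#4 [6,8]: after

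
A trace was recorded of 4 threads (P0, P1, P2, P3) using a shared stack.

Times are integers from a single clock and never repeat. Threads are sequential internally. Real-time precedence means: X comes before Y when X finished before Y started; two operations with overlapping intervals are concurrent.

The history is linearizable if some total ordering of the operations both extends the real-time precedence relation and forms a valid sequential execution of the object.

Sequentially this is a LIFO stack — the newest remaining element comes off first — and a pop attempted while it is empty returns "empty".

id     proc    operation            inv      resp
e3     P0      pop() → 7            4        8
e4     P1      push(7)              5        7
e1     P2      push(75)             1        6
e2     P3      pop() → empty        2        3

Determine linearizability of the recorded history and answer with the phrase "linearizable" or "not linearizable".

one valid linearization: e2, e1, e4, e3
step 1: e2 pop() → empty — stack <>
step 2: e1 push(75) — stack <75>
step 3: e4 push(7) — stack <75,7>
step 4: e3 pop() → 7 — stack <75>

linearizable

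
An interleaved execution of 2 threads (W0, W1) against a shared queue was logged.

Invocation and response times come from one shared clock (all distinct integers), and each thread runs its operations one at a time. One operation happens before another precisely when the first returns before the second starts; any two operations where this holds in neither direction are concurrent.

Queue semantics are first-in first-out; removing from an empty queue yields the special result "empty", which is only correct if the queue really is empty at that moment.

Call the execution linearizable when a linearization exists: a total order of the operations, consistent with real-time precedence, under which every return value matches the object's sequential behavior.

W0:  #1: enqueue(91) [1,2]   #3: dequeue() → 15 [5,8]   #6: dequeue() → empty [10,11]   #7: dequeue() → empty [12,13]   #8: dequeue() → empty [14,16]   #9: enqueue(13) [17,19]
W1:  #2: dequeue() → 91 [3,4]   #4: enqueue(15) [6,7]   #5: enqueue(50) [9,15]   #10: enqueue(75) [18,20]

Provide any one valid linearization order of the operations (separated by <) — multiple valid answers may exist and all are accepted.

after step 1 (#1 enqueue(91)): queue <91>
after step 2 (#2 dequeue() → 91): queue <>
after step 3 (#4 enqueue(15)): queue <15>
after step 4 (#3 dequeue() → 15): queue <>
after step 5 (#6 dequeue() → empty): queue <>
after step 6 (#7 dequeue() → empty): queue <>
after step 7 (#8 dequeue() → empty): queue <>
after step 8 (#5 enqueue(50)): queue <50>
after step 9 (#9 enqueue(13)): queue <50,13>
after step 10 (#10 enqueue(75)): queue <50,13,75>

#1 < #2 < #4 < #3 < #6 < #7 < #8 < #5 < #9 < #10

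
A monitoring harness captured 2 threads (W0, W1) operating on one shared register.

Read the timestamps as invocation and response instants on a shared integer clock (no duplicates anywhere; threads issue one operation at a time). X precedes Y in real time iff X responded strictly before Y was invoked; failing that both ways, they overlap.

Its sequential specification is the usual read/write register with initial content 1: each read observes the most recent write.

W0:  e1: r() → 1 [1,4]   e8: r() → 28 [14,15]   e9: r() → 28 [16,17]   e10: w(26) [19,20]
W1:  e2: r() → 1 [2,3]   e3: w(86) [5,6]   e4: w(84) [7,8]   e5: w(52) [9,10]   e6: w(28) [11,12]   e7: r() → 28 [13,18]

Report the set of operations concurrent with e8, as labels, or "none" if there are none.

e8 spans [14,15]: anything still running between times 14 and 15 counts as concurrent
e1 [1,4]: before
e2 [2,3]: before
e3 [5,6]: before
e4 [7,8]: before
e5 [9,10]: before
e6 [11,12]: before
e7 [13,18]: concurrent
e9 [16,17]: after
e10 [19,20]: after

e7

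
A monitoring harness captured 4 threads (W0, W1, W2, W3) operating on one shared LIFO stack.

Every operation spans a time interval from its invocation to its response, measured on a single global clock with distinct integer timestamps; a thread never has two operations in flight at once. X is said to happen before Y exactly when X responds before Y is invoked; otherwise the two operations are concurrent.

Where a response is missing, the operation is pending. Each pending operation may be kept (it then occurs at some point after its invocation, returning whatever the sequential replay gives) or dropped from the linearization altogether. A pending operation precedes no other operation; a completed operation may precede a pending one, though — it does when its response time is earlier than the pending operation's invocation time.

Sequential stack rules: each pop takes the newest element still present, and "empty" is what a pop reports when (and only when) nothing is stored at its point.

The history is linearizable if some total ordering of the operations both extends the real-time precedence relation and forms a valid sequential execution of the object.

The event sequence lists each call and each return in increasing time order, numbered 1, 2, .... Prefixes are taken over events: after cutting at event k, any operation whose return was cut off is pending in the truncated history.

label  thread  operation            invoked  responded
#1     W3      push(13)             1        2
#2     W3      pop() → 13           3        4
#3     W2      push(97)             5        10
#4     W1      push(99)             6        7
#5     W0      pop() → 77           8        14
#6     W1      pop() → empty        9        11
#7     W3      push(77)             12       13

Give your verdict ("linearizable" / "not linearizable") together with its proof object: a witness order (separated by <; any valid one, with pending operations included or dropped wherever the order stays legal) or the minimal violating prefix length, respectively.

cut after 13 events: linearizable; cut after 14 events (#5 responds, time 14): not linearizable
11 orders of the 7 completed LIFO stack ops respect real time; none is legal
take #1, #2, #3, #4, #5, #6, #7: step 5 already fails, because #5 pop() → 77 cannot occur there
take #1, #2, #3, #4, #6, #5, #7: step 5 already fails, because #6 pop() → empty cannot occur there

not linearizable — minimal violating prefix: 14 events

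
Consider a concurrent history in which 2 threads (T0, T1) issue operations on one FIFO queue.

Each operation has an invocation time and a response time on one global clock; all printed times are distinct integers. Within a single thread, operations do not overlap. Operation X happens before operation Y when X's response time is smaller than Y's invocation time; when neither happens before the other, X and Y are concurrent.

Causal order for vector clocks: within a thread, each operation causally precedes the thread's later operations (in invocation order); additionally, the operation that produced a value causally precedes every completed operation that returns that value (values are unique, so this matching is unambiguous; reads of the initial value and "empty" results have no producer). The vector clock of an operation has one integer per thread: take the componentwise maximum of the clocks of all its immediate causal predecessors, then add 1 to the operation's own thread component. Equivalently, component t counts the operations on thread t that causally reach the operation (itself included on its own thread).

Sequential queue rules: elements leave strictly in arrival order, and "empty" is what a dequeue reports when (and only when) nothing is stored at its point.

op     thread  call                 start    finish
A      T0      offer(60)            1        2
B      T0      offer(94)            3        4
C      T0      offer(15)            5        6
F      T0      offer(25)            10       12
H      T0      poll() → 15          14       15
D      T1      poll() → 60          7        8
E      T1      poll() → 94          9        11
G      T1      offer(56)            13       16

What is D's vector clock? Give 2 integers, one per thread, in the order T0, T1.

(1, 1)

no predecessors for A (invoked 1): T0 increments from zero → (1, 0)
VC(D, invoked at 7): max of VC(A)=(1, 0), then +1 on thread T1 → (1, 1)
VC(B, invoked at 3): max of VC(A)=(1, 0), then +1 on thread T0 → (2, 0)
VC(C, invoked at 5): max of VC(B)=(2, 0), then +1 on thread T0 → (3, 0)
VC(E, invoked at 9): max of VC(B)=(2, 0), VC(D)=(1, 1), then +1 on thread T1 → (2, 2)
VC(F, invoked at 10): max of VC(C)=(3, 0), then +1 on thread T0 → (4, 0)
VC(G, invoked at 13): max of VC(E)=(2, 2), then +1 on thread T1 → (2, 3)
VC(H, invoked at 14): max of VC(C)=(3, 0), VC(F)=(4, 0), then +1 on thread T0 → (5, 0)
target: VC(D) = (1, 1)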